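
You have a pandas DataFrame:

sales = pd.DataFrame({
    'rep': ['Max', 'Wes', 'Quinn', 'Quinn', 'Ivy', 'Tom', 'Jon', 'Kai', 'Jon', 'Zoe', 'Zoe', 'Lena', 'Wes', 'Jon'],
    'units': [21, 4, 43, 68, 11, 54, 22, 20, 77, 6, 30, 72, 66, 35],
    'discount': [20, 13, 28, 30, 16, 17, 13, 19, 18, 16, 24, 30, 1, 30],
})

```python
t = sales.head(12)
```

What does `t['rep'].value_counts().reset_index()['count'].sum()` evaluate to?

take first 12 rows:
      rep  units  discount
0     Max     21        20
1     Wes      4        13
2   Quinn     43        28
3   Quinn     68        30
4     Ivy     11        16
5     Tom     54        17
6     Jon     22        13
7     Kai     20        19
8     Jon     77        18
9     Zoe      6        16
10    Zoe     30        24
11   Lena     72        30
value_counts of rep:
rep
Quinn    2
Jon      2
Zoe      2
Max      1
Wes      1
Ivy      1
Tom      1
Kai      1
Lena     1
Name: count, dtype: int64
reset_index():
     rep  count
0  Quinn      2
1    Jon      2
2    Zoe      2
3    Max      1
4    Wes      1
5    Ivy      1
6    Tom      1
7    Kai      1
8   Lena      1
Taking the sum of column 'count' gives 12.

12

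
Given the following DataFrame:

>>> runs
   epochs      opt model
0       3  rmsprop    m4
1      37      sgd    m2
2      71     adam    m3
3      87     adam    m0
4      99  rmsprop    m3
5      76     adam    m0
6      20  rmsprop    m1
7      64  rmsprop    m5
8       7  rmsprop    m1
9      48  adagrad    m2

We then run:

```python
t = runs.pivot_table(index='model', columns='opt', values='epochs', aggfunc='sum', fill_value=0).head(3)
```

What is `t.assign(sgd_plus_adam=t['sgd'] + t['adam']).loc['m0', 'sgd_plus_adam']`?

163

pivot: rows=model, cols=opt, sum(epochs):
opt    adagrad  adam  rmsprop  sgd
model                             
m0           0   163        0    0
m1           0     0       27    0
m2          48     0        0   37
m3           0    71       99    0
m4           0     0        3    0
m5           0     0       64    0
take first 3 rows:
opt    adagrad  adam  rmsprop  sgd
model                             
m0           0   163        0    0
m1           0     0       27    0
m2          48     0        0   37
add column sgd_plus_adam = t['sgd'] + t['adam']:
opt    adagrad  adam  rmsprop  sgd  sgd_plus_adam
model                                            
m0           0   163        0    0            163
m1           0     0       27    0              0
m2          48     0        0   37             37
Reading off the value at row 'm0', column 'sgd_plus_adam', we get 163.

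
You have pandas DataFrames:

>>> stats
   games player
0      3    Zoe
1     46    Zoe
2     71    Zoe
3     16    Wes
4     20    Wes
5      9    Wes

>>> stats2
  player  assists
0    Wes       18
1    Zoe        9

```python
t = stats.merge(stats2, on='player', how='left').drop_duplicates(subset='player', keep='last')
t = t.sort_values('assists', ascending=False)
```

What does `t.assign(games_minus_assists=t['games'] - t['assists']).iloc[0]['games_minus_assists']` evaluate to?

merge on 'player' (how='left') → 6 rows:
   games player  assists
0      3    Zoe        9
1     46    Zoe        9
2     71    Zoe        9
3     16    Wes       18
4     20    Wes       18
5      9    Wes       18
drop duplicate player (keep=last):
   games player  assists
2     71    Zoe        9
5      9    Wes       18
sort by assists descending:
   games player  assists
5      9    Wes       18
2     71    Zoe        9
add column games_minus_assists = t['games'] - t['assists']:
   games player  assists  games_minus_assists
5      9    Wes       18                   -9
2     71    Zoe        9                   62
Reading off the value at position 0, column 'games_minus_assists', we get -9.

-9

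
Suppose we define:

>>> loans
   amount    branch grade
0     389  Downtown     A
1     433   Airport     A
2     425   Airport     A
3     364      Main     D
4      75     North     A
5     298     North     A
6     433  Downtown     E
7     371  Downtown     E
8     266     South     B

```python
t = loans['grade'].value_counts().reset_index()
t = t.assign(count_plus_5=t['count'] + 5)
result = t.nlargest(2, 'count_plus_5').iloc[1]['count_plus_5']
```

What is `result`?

value_counts of grade:
grade
A    5
E    2
D    1
B    1
Name: count, dtype: int64
reset_index():
  grade  count
0     A      5
1     E      2
2     D      1
3     B      1
add column count_plus_5 = t['count'] + 5:
  grade  count  count_plus_5
0     A      5            10
1     E      2             7
2     D      1             6
3     B      1             6
take 2 rows with largest count_plus_5:
  grade  count  count_plus_5
0     A      5            10
1     E      2             7
Taking the value at position 1, column 'count_plus_5' gives 7.

7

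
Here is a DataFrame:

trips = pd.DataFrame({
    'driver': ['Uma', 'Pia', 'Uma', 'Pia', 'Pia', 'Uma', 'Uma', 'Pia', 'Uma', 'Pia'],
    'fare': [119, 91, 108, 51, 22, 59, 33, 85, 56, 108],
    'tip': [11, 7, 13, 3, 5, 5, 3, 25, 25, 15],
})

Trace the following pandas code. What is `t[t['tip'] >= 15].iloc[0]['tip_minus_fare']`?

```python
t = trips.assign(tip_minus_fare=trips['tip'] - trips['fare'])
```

-60

add column tip_minus_fare = trips['tip'] - trips['fare']:
  driver  fare  tip  tip_minus_fare
0    Uma   119   11            -108
1    Pia    91    7             -84
2    Uma   108   13             -95
3    Pia    51    3             -48
4    Pia    22    5             -17
5    Uma    59    5             -54
6    Uma    33    3             -30
7    Pia    85   25             -60
8    Uma    56   25             -31
9    Pia   108   15             -93
filter rows where tip >= 15:
  driver  fare  tip  tip_minus_fare
7    Pia    85   25             -60
8    Uma    56   25             -31
9    Pia   108   15             -93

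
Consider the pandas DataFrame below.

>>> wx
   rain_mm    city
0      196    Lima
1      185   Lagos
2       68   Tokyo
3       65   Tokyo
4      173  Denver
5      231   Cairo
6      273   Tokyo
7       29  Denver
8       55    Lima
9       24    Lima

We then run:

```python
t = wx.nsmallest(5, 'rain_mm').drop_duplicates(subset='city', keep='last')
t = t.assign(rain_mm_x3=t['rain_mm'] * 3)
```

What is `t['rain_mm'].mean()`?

take 5 rows with smallest rain_mm:
   rain_mm    city
9       24    Lima
7       29  Denver
8       55    Lima
3       65   Tokyo
2       68   Tokyo
drop duplicate city (keep=last):
   rain_mm    city
7       29  Denver
8       55    Lima
2       68   Tokyo
add column rain_mm_x3 = t['rain_mm'] * 3:
   rain_mm    city  rain_mm_x3
7       29  Denver          87
8       55    Lima         165
2       68   Tokyo         204
Hence 50.6666666667.

50.6666666667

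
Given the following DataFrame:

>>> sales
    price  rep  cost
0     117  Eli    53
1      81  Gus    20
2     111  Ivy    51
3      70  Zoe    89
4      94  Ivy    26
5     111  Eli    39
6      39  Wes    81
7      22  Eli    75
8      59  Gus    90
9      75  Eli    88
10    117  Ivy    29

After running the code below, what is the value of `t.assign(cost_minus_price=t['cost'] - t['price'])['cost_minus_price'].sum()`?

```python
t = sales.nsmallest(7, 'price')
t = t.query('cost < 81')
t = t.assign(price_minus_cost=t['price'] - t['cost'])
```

take 7 rows with smallest price:
   price  rep  cost
7     22  Eli    75
6     39  Wes    81
8     59  Gus    90
3     70  Zoe    89
9     75  Eli    88
1     81  Gus    20
4     94  Ivy    26
filter rows where cost < 81:
   price  rep  cost
7     22  Eli    75
1     81  Gus    20
4     94  Ivy    26
add column price_minus_cost = t['price'] - t['cost']:
   price  rep  cost  price_minus_cost
7     22  Eli    75               -53
1     81  Gus    20                61
4     94  Ivy    26                68
add column cost_minus_price = t['cost'] - t['price']:
   price  rep  cost  price_minus_cost  cost_minus_price
7     22  Eli    75               -53                53
1     81  Gus    20                61               -61
4     94  Ivy    26                68               -68

-76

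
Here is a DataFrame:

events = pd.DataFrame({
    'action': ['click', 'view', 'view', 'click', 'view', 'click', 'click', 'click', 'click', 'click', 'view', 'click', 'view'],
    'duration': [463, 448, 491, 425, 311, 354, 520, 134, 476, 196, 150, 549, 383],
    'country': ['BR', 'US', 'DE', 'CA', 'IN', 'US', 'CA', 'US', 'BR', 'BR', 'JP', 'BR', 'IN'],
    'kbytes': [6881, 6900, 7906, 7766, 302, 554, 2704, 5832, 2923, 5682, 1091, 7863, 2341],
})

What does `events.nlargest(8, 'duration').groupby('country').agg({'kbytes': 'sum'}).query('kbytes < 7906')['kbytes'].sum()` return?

take 8 rows with largest duration:
   action  duration country  kbytes
11  click       549      BR    7863
6   click       520      CA    2704
2    view       491      DE    7906
8   click       476      BR    2923
0   click       463      BR    6881
1    view       448      US    6900
3   click       425      CA    7766
12   view       383      IN    2341
group by country, sum of kbytes:
         kbytes
country        
BR        17667
CA        10470
DE         7906
IN         2341
US         6900
filter rows where kbytes < 7906:
         kbytes
country        
IN         2341
US         6900

9241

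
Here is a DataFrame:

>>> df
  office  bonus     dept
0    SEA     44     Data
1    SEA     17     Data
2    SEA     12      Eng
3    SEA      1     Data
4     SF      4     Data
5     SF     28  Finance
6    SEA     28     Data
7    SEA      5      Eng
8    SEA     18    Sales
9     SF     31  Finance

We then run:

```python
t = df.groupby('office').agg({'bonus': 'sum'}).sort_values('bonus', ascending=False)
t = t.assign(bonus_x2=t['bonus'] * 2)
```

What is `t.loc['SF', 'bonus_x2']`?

126

group by office, sum of bonus:
        bonus
office       
SEA       125
SF         63
sort by bonus descending:
        bonus
office       
SEA       125
SF         63
add column bonus_x2 = t['bonus'] * 2:
        bonus  bonus_x2
office                 
SEA       125       250
SF         63       126
Then the value at row 'SF', column 'bonus_x2': 126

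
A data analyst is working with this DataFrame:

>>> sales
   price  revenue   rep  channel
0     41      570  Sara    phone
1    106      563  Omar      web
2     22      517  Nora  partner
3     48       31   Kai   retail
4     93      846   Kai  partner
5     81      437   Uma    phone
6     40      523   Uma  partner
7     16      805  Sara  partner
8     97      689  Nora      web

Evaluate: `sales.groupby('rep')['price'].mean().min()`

28.5

group by rep, mean of price:
rep
Kai      70.5
Nora     59.5
Omar    106.0
Sara     28.5
Uma      60.5
Name: price, dtype: float64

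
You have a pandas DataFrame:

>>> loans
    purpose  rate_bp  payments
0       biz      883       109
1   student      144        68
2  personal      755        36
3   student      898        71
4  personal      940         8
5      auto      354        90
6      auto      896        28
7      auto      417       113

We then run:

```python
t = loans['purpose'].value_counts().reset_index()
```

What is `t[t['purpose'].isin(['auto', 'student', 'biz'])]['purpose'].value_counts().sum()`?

3

value_counts of purpose:
purpose
auto        3
student     2
personal    2
biz         1
Name: count, dtype: int64
reset_index():
    purpose  count
0      auto      3
1   student      2
2  personal      2
3       biz      1
filter rows where purpose in ['auto', 'student', 'biz']:
   purpose  count
0     auto      3
1  student      2
3      biz      1
value_counts of purpose:
purpose
auto       1
student    1
biz        1
Name: count, dtype: int64
The sum of the resulting series is 3.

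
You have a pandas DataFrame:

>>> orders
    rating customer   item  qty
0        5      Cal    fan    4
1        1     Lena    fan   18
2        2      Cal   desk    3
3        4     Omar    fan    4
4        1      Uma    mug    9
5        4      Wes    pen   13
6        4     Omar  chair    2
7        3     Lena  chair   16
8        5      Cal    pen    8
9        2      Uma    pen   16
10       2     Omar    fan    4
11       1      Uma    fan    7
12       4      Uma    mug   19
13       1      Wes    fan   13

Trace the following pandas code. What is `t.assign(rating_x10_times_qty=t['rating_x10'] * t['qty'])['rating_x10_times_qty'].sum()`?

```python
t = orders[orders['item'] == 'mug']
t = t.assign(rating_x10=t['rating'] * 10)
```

850

filter rows where item == 'mug':
    rating customer item  qty
4        1      Uma  mug    9
12       4      Uma  mug   19
add column rating_x10 = t['rating'] * 10:
    rating customer item  qty  rating_x10
4        1      Uma  mug    9          10
12       4      Uma  mug   19          40
add column rating_x10_times_qty = t['rating_x10'] * t['qty']:
    rating customer item  qty  rating_x10  rating_x10_times_qty
4        1      Uma  mug    9          10                    90
12       4      Uma  mug   19          40                   760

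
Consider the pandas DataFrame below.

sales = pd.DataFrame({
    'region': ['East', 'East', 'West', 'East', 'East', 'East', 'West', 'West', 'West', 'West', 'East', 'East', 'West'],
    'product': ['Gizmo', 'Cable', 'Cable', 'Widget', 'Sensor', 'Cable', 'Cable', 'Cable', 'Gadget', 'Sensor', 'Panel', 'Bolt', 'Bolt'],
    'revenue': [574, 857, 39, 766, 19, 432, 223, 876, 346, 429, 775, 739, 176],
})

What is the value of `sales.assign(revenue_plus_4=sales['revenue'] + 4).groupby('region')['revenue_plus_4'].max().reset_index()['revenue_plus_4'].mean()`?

870.5

add column revenue_plus_4 = sales['revenue'] + 4:
   region product  revenue  revenue_plus_4
0    East   Gizmo      574             578
1    East   Cable      857             861
2    West   Cable       39              43
3    East  Widget      766             770
4    East  Sensor       19              23
5    East   Cable      432             436
6    West   Cable      223             227
7    West   Cable      876             880
8    West  Gadget      346             350
9    West  Sensor      429             433
10   East   Panel      775             779
11   East    Bolt      739             743
12   West    Bolt      176             180
group by region, max of revenue_plus_4:
region
East    861
West    880
Name: revenue_plus_4, dtype: int64
reset_index():
  region  revenue_plus_4
0   East             861
1   West             880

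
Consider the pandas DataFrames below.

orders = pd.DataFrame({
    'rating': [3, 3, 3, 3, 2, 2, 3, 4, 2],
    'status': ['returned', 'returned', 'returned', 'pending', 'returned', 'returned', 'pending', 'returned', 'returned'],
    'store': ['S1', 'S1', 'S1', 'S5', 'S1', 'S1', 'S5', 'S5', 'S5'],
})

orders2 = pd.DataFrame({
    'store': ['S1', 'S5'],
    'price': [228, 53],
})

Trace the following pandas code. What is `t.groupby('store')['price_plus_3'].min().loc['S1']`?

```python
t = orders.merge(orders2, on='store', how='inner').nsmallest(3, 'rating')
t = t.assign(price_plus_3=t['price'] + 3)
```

231

merge on 'store' (how='inner') → 9 rows:
   rating    status store  price
0       3  returned    S1    228
1       3  returned    S1    228
2       3  returned    S1    228
3       3   pending    S5     53
4       2  returned    S1    228
5       2  returned    S1    228
6       3   pending    S5     53
7       4  returned    S5     53
8       2  returned    S5     53
take 3 rows with smallest rating:
   rating    status store  price
4       2  returned    S1    228
5       2  returned    S1    228
8       2  returned    S5     53
add column price_plus_3 = t['price'] + 3:
   rating    status store  price  price_plus_3
4       2  returned    S1    228           231
5       2  returned    S1    228           231
8       2  returned    S5     53            56
group by store, min of price_plus_3:
store
S1    231
S5     56
Name: price_plus_3, dtype: int64
value at index 'S1' → 231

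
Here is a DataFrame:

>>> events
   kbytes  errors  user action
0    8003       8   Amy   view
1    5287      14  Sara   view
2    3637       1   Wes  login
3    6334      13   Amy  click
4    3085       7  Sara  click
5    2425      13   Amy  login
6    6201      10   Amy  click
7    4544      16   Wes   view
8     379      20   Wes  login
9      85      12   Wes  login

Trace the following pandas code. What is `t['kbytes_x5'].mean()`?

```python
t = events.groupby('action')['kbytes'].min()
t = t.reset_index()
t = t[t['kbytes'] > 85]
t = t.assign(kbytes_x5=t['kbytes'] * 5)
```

19072.5

group by action, min of kbytes:
action
click    3085
login      85
view     4544
Name: kbytes, dtype: int64
reset_index():
  action  kbytes
0  click    3085
1  login      85
2   view    4544
filter rows where kbytes > 85:
  action  kbytes
0  click    3085
2   view    4544
add column kbytes_x5 = t['kbytes'] * 5:
  action  kbytes  kbytes_x5
0  click    3085      15425
2   view    4544      22720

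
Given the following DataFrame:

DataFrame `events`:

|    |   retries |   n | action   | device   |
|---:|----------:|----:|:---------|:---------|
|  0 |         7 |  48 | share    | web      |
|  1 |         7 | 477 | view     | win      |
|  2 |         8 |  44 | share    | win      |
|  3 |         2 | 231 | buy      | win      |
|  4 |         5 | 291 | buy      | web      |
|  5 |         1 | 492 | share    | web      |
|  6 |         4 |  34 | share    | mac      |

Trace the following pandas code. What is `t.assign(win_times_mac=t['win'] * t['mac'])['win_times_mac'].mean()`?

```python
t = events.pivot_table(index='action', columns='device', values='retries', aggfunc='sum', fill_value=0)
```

pivot: rows=action, cols=device, sum(retries):
device  mac  web  win
action               
buy       0    5    2
share     4    8    8
view      0    0    7
add column win_times_mac = t['win'] * t['mac']:
device  mac  web  win  win_times_mac
action                              
buy       0    5    2              0
share     4    8    8             32
view      0    0    7              0
Then the mean of column 'win_times_mac': 10.6666666667

10.6666666667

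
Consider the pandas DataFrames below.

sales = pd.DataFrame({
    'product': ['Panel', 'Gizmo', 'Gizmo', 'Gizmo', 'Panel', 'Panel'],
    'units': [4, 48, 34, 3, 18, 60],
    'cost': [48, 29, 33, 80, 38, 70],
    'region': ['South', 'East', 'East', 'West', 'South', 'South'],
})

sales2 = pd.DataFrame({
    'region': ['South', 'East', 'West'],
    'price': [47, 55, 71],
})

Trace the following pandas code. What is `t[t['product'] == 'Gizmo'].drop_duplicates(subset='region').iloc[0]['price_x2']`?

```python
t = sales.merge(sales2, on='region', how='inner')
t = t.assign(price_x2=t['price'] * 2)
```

merge on 'region' (how='inner') → 6 rows:
  product  units  cost region  price
0   Panel      4    48  South     47
1   Gizmo     48    29   East     55
2   Gizmo     34    33   East     55
3   Gizmo      3    80   West     71
4   Panel     18    38  South     47
5   Panel     60    70  South     47
add column price_x2 = t['price'] * 2:
  product  units  cost region  price  price_x2
0   Panel      4    48  South     47        94
1   Gizmo     48    29   East     55       110
2   Gizmo     34    33   East     55       110
3   Gizmo      3    80   West     71       142
4   Panel     18    38  South     47        94
5   Panel     60    70  South     47        94
filter rows where product == 'Gizmo':
  product  units  cost region  price  price_x2
1   Gizmo     48    29   East     55       110
2   Gizmo     34    33   East     55       110
3   Gizmo      3    80   West     71       142
drop duplicate region (keep=first):
  product  units  cost region  price  price_x2
1   Gizmo     48    29   East     55       110
3   Gizmo      3    80   West     71       142

110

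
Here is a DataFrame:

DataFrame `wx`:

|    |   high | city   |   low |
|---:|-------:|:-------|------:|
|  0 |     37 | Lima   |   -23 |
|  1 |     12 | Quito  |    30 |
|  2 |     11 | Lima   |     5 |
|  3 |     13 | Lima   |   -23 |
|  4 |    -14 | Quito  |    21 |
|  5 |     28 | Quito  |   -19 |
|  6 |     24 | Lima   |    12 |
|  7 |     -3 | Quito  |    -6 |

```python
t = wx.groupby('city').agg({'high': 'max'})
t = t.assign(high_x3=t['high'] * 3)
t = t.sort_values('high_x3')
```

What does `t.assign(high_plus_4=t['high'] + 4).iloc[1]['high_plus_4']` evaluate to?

41

group by city, max of high:
       high
city       
Lima     37
Quito    28
add column high_x3 = t['high'] * 3:
       high  high_x3
city                
Lima     37      111
Quito    28       84
sort by high_x3:
       high  high_x3
city                
Quito    28       84
Lima     37      111
add column high_plus_4 = t['high'] + 4:
       high  high_x3  high_plus_4
city                             
Quito    28       84           32
Lima     37      111           41
Reading off the value at position 1, column 'high_plus_4', we get 41.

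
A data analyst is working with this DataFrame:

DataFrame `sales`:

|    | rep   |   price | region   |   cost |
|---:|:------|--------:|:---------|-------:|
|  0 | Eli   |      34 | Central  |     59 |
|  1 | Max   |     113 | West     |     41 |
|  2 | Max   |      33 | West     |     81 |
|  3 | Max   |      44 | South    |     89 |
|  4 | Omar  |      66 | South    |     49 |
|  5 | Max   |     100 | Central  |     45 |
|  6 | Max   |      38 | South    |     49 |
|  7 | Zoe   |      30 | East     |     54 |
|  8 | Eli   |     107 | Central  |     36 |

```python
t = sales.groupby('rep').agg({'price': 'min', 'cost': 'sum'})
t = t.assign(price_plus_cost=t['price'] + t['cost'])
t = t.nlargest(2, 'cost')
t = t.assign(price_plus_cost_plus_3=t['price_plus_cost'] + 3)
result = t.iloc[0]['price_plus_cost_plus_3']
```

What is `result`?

341

group by rep: min(price), sum(cost):
      price  cost
rep              
Eli      34    95
Max      33   305
Omar     66    49
Zoe      30    54
add column price_plus_cost = t['price'] + t['cost']:
      price  cost  price_plus_cost
rep                               
Eli      34    95              129
Max      33   305              338
Omar     66    49              115
Zoe      30    54               84
take 2 rows with largest cost:
     price  cost  price_plus_cost
rep                              
Max     33   305              338
Eli     34    95              129
add column price_plus_cost_plus_3 = t['price_plus_cost'] + 3:
     price  cost  price_plus_cost  price_plus_cost_plus_3
rep                                                      
Max     33   305              338                     341
Eli     34    95              129                     132
Taking the value at position 0, column 'price_plus_cost_plus_3' gives 341.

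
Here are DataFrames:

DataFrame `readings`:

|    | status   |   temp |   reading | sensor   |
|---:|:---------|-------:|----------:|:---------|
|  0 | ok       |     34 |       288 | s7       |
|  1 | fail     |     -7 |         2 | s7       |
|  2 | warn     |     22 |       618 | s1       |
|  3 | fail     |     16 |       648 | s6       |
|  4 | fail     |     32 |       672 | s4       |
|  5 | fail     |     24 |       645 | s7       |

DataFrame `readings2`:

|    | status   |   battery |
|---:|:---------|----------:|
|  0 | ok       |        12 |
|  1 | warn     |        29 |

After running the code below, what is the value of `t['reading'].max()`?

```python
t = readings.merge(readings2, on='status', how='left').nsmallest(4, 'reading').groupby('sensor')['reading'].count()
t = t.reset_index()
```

merge on 'status' (how='left') → 6 rows:
  status  temp  reading sensor  battery
0     ok    34      288     s7     12.0
1   fail    -7        2     s7      NaN
2   warn    22      618     s1     29.0
3   fail    16      648     s6      NaN
4   fail    32      672     s4      NaN
5   fail    24      645     s7      NaN
take 4 rows with smallest reading:
  status  temp  reading sensor  battery
1   fail    -7        2     s7      NaN
0     ok    34      288     s7     12.0
2   warn    22      618     s1     29.0
5   fail    24      645     s7      NaN
group by sensor, count of reading:
sensor
s1    1
s7    3
Name: reading, dtype: int64
reset_index():
  sensor  reading
0     s1        1
1     s7        3
Taking the max of column 'reading' gives 3.

3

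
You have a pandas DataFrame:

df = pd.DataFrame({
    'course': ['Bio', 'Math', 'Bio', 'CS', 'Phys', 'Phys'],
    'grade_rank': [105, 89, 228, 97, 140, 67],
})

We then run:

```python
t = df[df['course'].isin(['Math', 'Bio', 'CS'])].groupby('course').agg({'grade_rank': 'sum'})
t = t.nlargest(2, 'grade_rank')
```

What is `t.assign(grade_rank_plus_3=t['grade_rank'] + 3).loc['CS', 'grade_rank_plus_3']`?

100

filter rows where course in ['Math', 'Bio', 'CS']:
  course  grade_rank
0    Bio         105
1   Math          89
2    Bio         228
3     CS          97
group by course, sum of grade_rank:
        grade_rank
course            
Bio            333
CS              97
Math            89
take 2 rows with largest grade_rank:
        grade_rank
course            
Bio            333
CS              97
add column grade_rank_plus_3 = t['grade_rank'] + 3:
        grade_rank  grade_rank_plus_3
course                               
Bio            333                336
CS              97                100
The value at row 'CS', column 'grade_rank_plus_3' is 100.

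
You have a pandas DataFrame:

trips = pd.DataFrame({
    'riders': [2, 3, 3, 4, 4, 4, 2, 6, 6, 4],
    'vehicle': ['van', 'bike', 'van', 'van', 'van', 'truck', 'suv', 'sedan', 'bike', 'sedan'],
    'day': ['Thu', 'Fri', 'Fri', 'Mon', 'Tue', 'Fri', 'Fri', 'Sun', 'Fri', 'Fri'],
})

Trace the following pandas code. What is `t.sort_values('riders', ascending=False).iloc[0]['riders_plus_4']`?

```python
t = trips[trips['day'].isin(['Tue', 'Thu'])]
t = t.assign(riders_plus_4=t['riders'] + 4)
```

filter rows where day in ['Tue', 'Thu']:
   riders vehicle  day
0       2     van  Thu
4       4     van  Tue
add column riders_plus_4 = t['riders'] + 4:
   riders vehicle  day  riders_plus_4
0       2     van  Thu              6
4       4     van  Tue              8
sort by riders descending:
   riders vehicle  day  riders_plus_4
4       4     van  Tue              8
0       2     van  Thu              6
Taking the value at position 0, column 'riders_plus_4' gives 8.

8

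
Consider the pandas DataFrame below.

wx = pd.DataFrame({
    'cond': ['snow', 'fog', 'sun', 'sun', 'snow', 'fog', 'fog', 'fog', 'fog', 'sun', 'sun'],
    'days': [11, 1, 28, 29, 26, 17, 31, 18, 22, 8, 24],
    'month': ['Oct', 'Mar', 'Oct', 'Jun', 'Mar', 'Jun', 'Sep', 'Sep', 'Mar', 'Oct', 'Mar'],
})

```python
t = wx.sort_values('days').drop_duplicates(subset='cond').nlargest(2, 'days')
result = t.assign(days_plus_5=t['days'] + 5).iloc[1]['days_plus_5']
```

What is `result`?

13

sort by days:
    cond  days month
1    fog     1   Mar
9    sun     8   Oct
0   snow    11   Oct
5    fog    17   Jun
7    fog    18   Sep
8    fog    22   Mar
10   sun    24   Mar
4   snow    26   Mar
2    sun    28   Oct
3    sun    29   Jun
6    fog    31   Sep
drop duplicate cond (keep=first):
   cond  days month
1   fog     1   Mar
9   sun     8   Oct
0  snow    11   Oct
take 2 rows with largest days:
   cond  days month
0  snow    11   Oct
9   sun     8   Oct
add column days_plus_5 = t['days'] + 5:
   cond  days month  days_plus_5
0  snow    11   Oct           16
9   sun     8   Oct           13
Reading off the value at position 1, column 'days_plus_5', we get 13.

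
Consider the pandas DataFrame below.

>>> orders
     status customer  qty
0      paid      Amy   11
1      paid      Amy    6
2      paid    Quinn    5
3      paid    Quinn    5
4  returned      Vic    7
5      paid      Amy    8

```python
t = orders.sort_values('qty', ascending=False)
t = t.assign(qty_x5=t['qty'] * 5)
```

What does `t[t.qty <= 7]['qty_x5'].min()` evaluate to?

25

sort by qty descending:
     status customer  qty
0      paid      Amy   11
5      paid      Amy    8
4  returned      Vic    7
1      paid      Amy    6
2      paid    Quinn    5
3      paid    Quinn    5
add column qty_x5 = t['qty'] * 5:
     status customer  qty  qty_x5
0      paid      Amy   11      55
5      paid      Amy    8      40
4  returned      Vic    7      35
1      paid      Amy    6      30
2      paid    Quinn    5      25
3      paid    Quinn    5      25
filter rows where qty <= 7:
     status customer  qty  qty_x5
4  returned      Vic    7      35
1      paid      Amy    6      30
2      paid    Quinn    5      25
3      paid    Quinn    5      25
Reading off the min of column 'qty_x5', we get 25.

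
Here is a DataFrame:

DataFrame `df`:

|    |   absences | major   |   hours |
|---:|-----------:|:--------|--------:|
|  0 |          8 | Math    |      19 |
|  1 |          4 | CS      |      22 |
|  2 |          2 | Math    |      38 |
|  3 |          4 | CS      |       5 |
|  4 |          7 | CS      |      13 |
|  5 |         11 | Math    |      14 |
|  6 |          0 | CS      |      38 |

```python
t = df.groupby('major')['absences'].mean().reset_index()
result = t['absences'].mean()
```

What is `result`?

5.375

group by major, mean of absences:
major
CS      3.75
Math    7.00
Name: absences, dtype: float64
reset_index():
  major  absences
0    CS      3.75
1  Math      7.00
Then the mean of column 'absences': 5.375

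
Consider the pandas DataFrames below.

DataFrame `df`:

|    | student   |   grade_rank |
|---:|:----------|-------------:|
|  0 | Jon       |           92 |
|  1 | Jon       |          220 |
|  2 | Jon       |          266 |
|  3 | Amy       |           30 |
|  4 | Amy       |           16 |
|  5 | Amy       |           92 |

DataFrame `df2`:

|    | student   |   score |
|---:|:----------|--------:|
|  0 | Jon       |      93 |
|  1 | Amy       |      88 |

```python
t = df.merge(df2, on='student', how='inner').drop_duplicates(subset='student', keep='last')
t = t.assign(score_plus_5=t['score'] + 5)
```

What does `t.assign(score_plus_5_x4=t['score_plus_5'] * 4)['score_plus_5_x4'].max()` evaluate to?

392

merge on 'student' (how='inner') → 6 rows:
  student  grade_rank  score
0     Jon          92     93
1     Jon         220     93
2     Jon         266     93
3     Amy          30     88
4     Amy          16     88
5     Amy          92     88
drop duplicate student (keep=last):
  student  grade_rank  score
2     Jon         266     93
5     Amy          92     88
add column score_plus_5 = t['score'] + 5:
  student  grade_rank  score  score_plus_5
2     Jon         266     93            98
5     Amy          92     88            93
add column score_plus_5_x4 = t['score_plus_5'] * 4:
  student  grade_rank  score  score_plus_5  score_plus_5_x4
2     Jon         266     93            98              392
5     Amy          92     88            93              372
Hence 392.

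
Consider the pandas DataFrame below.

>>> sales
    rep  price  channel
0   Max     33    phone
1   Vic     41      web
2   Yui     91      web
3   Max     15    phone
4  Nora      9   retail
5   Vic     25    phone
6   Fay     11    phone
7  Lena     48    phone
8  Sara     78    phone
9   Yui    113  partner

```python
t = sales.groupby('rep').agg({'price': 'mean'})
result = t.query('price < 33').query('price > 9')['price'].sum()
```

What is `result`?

35.0

group by rep, mean of price:
      price
rep        
Fay    11.0
Lena   48.0
Max    24.0
Nora    9.0
Sara   78.0
Vic    33.0
Yui   102.0
filter rows where price < 33:
      price
rep        
Fay    11.0
Max    24.0
Nora    9.0
filter rows where price > 9:
     price
rep       
Fay   11.0
Max   24.0
sum of column 'price' → 35.0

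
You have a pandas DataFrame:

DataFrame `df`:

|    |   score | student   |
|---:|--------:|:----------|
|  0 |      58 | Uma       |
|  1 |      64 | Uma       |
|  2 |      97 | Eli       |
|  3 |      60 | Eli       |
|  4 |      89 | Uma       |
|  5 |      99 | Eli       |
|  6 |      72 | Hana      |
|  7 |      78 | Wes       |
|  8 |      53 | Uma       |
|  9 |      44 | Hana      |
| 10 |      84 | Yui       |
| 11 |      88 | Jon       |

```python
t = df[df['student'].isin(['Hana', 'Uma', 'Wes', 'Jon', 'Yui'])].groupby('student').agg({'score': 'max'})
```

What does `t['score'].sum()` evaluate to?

filter rows where student in ['Hana', 'Uma', 'Wes', 'Jon', 'Yui']:
    score student
0      58     Uma
1      64     Uma
4      89     Uma
6      72    Hana
7      78     Wes
8      53     Uma
9      44    Hana
10     84     Yui
11     88     Jon
group by student, max of score:
         score
student       
Hana        72
Jon         88
Uma         89
Wes         78
Yui         84
Hence 411.

411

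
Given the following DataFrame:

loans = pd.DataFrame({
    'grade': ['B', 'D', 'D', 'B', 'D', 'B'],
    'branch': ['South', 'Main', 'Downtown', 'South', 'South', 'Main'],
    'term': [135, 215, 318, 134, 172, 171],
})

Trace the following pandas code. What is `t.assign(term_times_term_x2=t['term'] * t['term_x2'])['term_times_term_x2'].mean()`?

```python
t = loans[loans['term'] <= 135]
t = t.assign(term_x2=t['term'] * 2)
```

36181.0

filter rows where term <= 135:
  grade branch  term
0     B  South   135
3     B  South   134
add column term_x2 = t['term'] * 2:
  grade branch  term  term_x2
0     B  South   135      270
3     B  South   134      268
add column term_times_term_x2 = t['term'] * t['term_x2']:
  grade branch  term  term_x2  term_times_term_x2
0     B  South   135      270               36450
3     B  South   134      268               35912
Hence 36181.0.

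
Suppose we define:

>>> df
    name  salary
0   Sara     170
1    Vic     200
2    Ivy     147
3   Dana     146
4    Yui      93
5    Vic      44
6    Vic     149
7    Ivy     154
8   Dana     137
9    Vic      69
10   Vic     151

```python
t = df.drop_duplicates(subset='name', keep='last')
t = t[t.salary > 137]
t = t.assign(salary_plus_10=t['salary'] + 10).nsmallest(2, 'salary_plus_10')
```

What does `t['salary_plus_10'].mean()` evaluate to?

162.5

drop duplicate name (keep=last):
    name  salary
0   Sara     170
4    Yui      93
7    Ivy     154
8   Dana     137
10   Vic     151
filter rows where salary > 137:
    name  salary
0   Sara     170
7    Ivy     154
10   Vic     151
add column salary_plus_10 = t['salary'] + 10:
    name  salary  salary_plus_10
0   Sara     170             180
7    Ivy     154             164
10   Vic     151             161
take 2 rows with smallest salary_plus_10:
   name  salary  salary_plus_10
10  Vic     151             161
7   Ivy     154             164
The mean of column 'salary_plus_10' is 162.5.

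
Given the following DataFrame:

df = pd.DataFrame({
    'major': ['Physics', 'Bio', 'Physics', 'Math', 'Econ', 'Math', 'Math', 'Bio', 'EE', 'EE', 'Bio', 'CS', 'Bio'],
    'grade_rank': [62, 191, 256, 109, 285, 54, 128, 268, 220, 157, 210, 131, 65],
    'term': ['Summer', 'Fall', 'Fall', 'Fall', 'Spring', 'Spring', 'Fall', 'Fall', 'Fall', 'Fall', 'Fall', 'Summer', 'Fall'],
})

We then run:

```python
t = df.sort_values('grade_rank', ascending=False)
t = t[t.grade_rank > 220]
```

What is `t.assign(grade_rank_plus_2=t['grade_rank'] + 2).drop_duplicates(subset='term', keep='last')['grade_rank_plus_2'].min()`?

258

sort by grade_rank descending:
      major  grade_rank    term
4      Econ         285  Spring
7       Bio         268    Fall
2   Physics         256    Fall
8        EE         220    Fall
10      Bio         210    Fall
1       Bio         191    Fall
9        EE         157    Fall
11       CS         131  Summer
6      Math         128    Fall
3      Math         109    Fall
12      Bio          65    Fall
0   Physics          62  Summer
5      Math          54  Spring
filter rows where grade_rank > 220:
     major  grade_rank    term
4     Econ         285  Spring
7      Bio         268    Fall
2  Physics         256    Fall
add column grade_rank_plus_2 = t['grade_rank'] + 2:
     major  grade_rank    term  grade_rank_plus_2
4     Econ         285  Spring                287
7      Bio         268    Fall                270
2  Physics         256    Fall                258
drop duplicate term (keep=last):
     major  grade_rank    term  grade_rank_plus_2
4     Econ         285  Spring                287
2  Physics         256    Fall                258
Reading off the min of column 'grade_rank_plus_2', we get 258.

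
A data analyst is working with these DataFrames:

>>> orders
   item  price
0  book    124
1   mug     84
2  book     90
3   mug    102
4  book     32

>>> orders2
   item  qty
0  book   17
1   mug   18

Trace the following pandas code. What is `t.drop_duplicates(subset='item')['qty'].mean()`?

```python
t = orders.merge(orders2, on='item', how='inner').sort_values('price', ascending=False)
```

17.5

merge on 'item' (how='inner') → 5 rows:
   item  price  qty
0  book    124   17
1   mug     84   18
2  book     90   17
3   mug    102   18
4  book     32   17
sort by price descending:
   item  price  qty
0  book    124   17
3   mug    102   18
2  book     90   17
1   mug     84   18
4  book     32   17
drop duplicate item (keep=first):
   item  price  qty
0  book    124   17
3   mug    102   18
Hence 17.5.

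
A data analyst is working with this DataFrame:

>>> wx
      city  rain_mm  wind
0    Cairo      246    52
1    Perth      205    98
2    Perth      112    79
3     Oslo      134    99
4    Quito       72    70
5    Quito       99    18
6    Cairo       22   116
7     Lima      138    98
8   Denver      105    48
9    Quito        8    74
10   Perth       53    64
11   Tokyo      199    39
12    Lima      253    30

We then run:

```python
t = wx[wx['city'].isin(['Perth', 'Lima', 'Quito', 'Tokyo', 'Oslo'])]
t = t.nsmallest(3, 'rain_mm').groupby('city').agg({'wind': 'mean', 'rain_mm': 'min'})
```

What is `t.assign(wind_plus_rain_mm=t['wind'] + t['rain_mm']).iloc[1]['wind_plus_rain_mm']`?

80.0

filter rows where city in ['Perth', 'Lima', 'Quito', 'Tokyo', 'Oslo']:
     city  rain_mm  wind
1   Perth      205    98
2   Perth      112    79
3    Oslo      134    99
4   Quito       72    70
5   Quito       99    18
7    Lima      138    98
9   Quito        8    74
10  Perth       53    64
11  Tokyo      199    39
12   Lima      253    30
take 3 rows with smallest rain_mm:
     city  rain_mm  wind
9   Quito        8    74
10  Perth       53    64
4   Quito       72    70
group by city: mean(wind), min(rain_mm):
       wind  rain_mm
city                
Perth  64.0       53
Quito  72.0        8
add column wind_plus_rain_mm = t['wind'] + t['rain_mm']:
       wind  rain_mm  wind_plus_rain_mm
city                                   
Perth  64.0       53              117.0
Quito  72.0        8               80.0
The value at position 1, column 'wind_plus_rain_mm' is 80.0.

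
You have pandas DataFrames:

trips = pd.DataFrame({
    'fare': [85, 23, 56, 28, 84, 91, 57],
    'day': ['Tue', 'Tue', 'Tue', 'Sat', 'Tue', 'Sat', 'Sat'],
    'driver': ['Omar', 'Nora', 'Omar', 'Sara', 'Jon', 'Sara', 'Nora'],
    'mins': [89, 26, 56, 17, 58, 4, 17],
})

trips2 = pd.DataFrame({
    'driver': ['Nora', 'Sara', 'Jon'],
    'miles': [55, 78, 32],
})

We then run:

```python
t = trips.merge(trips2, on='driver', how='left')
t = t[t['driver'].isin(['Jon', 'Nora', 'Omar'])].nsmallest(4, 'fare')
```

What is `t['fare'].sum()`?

merge on 'driver' (how='left') → 7 rows:
   fare  day driver  mins  miles
0    85  Tue   Omar    89    NaN
1    23  Tue   Nora    26   55.0
2    56  Tue   Omar    56    NaN
3    28  Sat   Sara    17   78.0
4    84  Tue    Jon    58   32.0
5    91  Sat   Sara     4   78.0
6    57  Sat   Nora    17   55.0
filter rows where driver in ['Jon', 'Nora', 'Omar']:
   fare  day driver  mins  miles
0    85  Tue   Omar    89    NaN
1    23  Tue   Nora    26   55.0
2    56  Tue   Omar    56    NaN
4    84  Tue    Jon    58   32.0
6    57  Sat   Nora    17   55.0
take 4 rows with smallest fare:
   fare  day driver  mins  miles
1    23  Tue   Nora    26   55.0
2    56  Tue   Omar    56    NaN
6    57  Sat   Nora    17   55.0
4    84  Tue    Jon    58   32.0
The sum of column 'fare' is 220.

220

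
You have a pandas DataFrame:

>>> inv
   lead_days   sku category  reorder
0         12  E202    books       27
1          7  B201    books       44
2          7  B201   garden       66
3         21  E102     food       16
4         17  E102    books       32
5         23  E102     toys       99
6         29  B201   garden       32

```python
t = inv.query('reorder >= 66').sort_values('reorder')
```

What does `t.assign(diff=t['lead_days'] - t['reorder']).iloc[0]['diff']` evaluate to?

filter rows where reorder >= 66:
   lead_days   sku category  reorder
2          7  B201   garden       66
5         23  E102     toys       99
sort by reorder:
   lead_days   sku category  reorder
2          7  B201   garden       66
5         23  E102     toys       99
add column diff = t['lead_days'] - t['reorder']:
   lead_days   sku category  reorder  diff
2          7  B201   garden       66   -59
5         23  E102     toys       99   -76
Hence -59.

-59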